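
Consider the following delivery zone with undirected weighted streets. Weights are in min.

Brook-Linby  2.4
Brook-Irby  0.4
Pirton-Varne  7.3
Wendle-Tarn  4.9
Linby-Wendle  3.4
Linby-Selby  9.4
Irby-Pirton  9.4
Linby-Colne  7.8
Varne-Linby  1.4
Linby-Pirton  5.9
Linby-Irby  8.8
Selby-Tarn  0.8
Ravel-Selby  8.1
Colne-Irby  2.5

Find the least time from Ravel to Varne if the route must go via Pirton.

30.4 min

Shortest Ravel→Pirton: Ravel–Selby–Tarn–Wendle–Linby–Pirton = 23.1
Best Pirton to Varne: Pirton–Varne costing 7.3
Total via Pirton: 23.1 + 7.3 = 30.4 min.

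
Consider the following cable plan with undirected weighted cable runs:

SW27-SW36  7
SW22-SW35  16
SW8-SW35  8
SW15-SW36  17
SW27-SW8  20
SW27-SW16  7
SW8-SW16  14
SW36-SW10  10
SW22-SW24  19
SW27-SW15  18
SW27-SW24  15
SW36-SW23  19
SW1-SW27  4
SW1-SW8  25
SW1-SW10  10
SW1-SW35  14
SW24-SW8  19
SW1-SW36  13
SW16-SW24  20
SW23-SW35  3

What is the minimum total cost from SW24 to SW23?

Shortest distances from SW24:
SW24: 0
SW27: 15  (via SW24)
SW8: 19  (via SW24)
SW1: 19  (via SW27)
SW22: 19  (via SW24)
SW16: 20  (via SW24)
SW36: 22  (via SW27)
SW35: 27  (via SW8)
SW10: 29  (via SW1)
SW23: 30  (via SW35)
Shortest route: SW24–SW8–SW35–SW23 = 30.

30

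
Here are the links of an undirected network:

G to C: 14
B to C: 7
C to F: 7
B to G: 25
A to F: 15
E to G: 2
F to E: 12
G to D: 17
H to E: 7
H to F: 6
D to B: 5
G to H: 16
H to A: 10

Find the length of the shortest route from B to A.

Compare a few routes:
B → C → F → A: 7+7+15 = 29
B → C → F → H → A: 7+7+6+10 = 30
B → D → G → E → H → A: 5+17+2+7+10 = 41
B → C → G → E → H → A: 7+14+2+7+10 = 40
Cheapest is B → C → F → A at 29.

29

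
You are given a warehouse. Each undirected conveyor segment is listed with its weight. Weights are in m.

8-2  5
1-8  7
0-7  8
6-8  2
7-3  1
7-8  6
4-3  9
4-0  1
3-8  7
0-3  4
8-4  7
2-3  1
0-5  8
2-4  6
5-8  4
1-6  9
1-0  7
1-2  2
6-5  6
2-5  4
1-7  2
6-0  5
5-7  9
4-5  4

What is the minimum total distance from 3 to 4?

5 m

Compare a few routes:
3 - 0 - 4: 4+1 = 5
3 - 2 - 4: 1+6 = 7
3 - 2 - 5 - 4: 1+4+4 = 9
Cheapest is 3 - 0 - 4 at 5 m.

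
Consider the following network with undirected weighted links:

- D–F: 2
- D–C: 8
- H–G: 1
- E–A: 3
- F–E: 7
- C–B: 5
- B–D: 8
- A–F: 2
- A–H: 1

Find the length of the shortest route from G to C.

Running Dijkstra from G:
G: 0
H: 1  (via G)
A: 2  (via H)
F: 4  (via A)
E: 5  (via A)
D: 6  (via F)
B: 14  (via D)
C: 14  (via D)
Shortest route: G–H–A–F–D–C = 14.

14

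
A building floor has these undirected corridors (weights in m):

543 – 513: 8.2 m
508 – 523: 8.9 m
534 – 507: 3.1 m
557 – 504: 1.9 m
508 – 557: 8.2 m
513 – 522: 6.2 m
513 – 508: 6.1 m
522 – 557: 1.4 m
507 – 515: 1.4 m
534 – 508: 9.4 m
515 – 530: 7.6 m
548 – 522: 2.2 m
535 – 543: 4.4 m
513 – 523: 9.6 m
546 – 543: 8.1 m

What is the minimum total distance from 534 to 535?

Running Dijkstra from 534:
534: 0
507: 3.1  (via 534)
515: 4.5  (via 507)
508: 9.4  (via 534)
530: 12.1  (via 515)
513: 15.5  (via 508)
557: 17.6  (via 508)
523: 18.3  (via 508)
522: 19  (via 557)
504: 19.5  (via 557)
548: 21.2  (via 522)
543: 23.7  (via 513)
535: 28.1  (via 543)
Shortest route: 534–508–513–543–535 = 28.1 m.

28.1 m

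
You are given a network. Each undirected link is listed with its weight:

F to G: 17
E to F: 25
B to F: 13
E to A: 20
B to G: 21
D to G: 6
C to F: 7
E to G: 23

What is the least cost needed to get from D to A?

Running Dijkstra from D:
D: 0
G: 6  (via D)
F: 23  (via G)
B: 27  (via G)
E: 29  (via G)
C: 30  (via F)
A: 49  (via E)
Shortest route: D → G → E → A = 49.

49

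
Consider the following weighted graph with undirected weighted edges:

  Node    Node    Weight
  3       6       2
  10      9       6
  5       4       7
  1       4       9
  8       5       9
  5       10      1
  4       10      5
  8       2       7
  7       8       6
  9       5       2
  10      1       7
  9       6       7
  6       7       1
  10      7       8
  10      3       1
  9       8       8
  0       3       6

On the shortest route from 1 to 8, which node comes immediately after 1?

Compare a few routes:
1 - 10 - 5 - 8: 7+1+9 = 17
1 - 10 - 5 - 9 - 8: 7+1+2+8 = 18
The minimum is 17 via 1 - 10 - 5 - 8.
So from 1 the first move is to 10.

10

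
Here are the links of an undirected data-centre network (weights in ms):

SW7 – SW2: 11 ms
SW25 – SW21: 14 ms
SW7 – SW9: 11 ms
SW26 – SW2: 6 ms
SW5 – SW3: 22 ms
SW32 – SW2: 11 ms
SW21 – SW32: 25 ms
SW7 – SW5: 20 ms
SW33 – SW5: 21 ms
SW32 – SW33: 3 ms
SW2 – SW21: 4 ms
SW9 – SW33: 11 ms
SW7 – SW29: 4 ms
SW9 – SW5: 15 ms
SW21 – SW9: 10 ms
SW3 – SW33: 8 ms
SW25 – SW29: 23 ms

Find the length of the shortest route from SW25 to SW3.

Candidate routes:
SW25 - SW21 - SW2 - SW32 - SW33 - SW3: 14+4+11+3+8 = 40
SW25 - SW21 - SW9 - SW33 - SW3: 14+10+11+8 = 43
Cheapest is SW25 - SW21 - SW2 - SW32 - SW33 - SW3 at 40 ms.

40 ms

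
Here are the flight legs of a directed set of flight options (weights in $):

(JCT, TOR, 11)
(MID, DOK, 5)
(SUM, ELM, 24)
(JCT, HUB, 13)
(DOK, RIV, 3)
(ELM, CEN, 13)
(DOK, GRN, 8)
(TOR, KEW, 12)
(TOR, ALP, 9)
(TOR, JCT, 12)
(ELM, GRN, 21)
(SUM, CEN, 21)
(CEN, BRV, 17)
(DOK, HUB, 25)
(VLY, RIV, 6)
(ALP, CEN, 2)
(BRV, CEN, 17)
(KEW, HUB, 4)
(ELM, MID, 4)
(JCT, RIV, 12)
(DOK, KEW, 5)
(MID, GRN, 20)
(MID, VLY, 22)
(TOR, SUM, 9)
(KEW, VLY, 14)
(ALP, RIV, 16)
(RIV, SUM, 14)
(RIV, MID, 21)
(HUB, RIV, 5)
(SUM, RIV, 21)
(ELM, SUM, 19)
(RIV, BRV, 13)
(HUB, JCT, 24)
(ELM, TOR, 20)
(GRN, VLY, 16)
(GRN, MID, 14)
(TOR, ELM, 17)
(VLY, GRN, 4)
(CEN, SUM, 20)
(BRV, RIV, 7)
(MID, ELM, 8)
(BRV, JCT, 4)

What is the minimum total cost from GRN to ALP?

$51

Candidate routes:
GRN - VLY - RIV - BRV - JCT - TOR - ALP: 16+6+13+4+11+9 = 59
GRN - MID - DOK - RIV - BRV - JCT - TOR - ALP: 14+5+3+13+4+11+9 = 59
GRN - MID - ELM - TOR - ALP: 14+8+20+9 = 51
The minimum is $51 via GRN - MID - ELM - TOR - ALP.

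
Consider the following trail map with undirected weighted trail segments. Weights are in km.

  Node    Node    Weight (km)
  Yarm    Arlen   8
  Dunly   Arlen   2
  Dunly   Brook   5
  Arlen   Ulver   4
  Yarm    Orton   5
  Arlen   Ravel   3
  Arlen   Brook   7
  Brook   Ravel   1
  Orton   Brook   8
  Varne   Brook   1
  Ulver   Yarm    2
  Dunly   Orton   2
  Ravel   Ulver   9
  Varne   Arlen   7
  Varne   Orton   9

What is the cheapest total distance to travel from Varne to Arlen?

Shortest distances from Varne:
Varne: 0
Brook: 1  (via Varne)
Ravel: 2  (via Brook)
Arlen: 5  (via Ravel)
Shortest route: Varne–Brook–Ravel–Arlen = 5 km.

5 km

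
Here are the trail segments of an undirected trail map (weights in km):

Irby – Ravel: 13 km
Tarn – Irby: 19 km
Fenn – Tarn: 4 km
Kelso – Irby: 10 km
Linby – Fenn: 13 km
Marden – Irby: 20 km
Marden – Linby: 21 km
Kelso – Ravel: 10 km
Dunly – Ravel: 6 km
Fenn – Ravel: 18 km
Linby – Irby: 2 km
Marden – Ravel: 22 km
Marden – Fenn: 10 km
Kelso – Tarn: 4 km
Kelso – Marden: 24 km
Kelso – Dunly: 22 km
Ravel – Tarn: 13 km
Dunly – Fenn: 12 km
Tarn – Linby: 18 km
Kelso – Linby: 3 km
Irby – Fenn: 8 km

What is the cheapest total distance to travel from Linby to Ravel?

13 km

Compare a few routes:
Linby - Irby - Ravel: 2+13 = 15
Linby - Irby - Kelso - Ravel: 2+10+10 = 22
Linby - Kelso - Ravel: 3+10 = 13
Linby - Kelso - Tarn - Ravel: 3+4+13 = 20
The minimum is 13 km via Linby - Kelso - Ravel.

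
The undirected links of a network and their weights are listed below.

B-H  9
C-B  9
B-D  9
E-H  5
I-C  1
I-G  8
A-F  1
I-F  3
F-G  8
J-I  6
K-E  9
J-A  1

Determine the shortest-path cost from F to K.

36

Enumerating some paths:
F–A–J–I–C–B–H–E–K: 1+1+6+1+9+9+5+9 = 41
F–I–C–B–H–E–K: 3+1+9+9+5+9 = 36
F–G–I–C–B–H–E–K: 8+8+1+9+9+5+9 = 49
Cheapest is F–I–C–B–H–E–K at 36.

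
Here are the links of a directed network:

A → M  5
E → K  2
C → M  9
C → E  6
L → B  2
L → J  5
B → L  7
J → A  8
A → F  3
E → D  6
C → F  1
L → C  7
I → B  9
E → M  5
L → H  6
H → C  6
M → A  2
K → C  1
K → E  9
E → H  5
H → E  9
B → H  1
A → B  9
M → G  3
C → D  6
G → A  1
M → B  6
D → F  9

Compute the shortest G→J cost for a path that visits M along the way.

Best G to M: G–A–M costing 6
Shortest M→J: M–B–L–J = 18
Total via M: 6 + 18 = 24.

24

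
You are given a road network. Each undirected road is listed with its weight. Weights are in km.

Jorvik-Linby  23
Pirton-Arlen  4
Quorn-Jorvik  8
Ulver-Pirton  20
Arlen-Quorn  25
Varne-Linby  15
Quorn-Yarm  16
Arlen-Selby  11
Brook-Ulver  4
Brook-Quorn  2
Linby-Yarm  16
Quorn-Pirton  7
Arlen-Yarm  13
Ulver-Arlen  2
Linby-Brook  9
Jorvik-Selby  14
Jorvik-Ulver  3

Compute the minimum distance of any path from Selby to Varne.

41 km

Compare a few routes:
Selby - Arlen - Pirton - Quorn - Brook - Linby - Varne: 11+4+7+2+9+15 = 48
Selby - Jorvik - Ulver - Brook - Linby - Varne: 14+3+4+9+15 = 45
Selby - Arlen - Ulver - Brook - Linby - Varne: 11+2+4+9+15 = 41
The minimum is 41 km via Selby - Arlen - Ulver - Brook - Linby - Varne.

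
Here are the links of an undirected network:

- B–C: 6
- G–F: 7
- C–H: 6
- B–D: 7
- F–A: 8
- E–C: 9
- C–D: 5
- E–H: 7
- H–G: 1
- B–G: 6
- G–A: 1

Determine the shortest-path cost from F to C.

Shortest distances from F:
F: 0
G: 7  (via F)
A: 8  (via F)
H: 8  (via G)
B: 13  (via G)
C: 14  (via H)
Shortest route: F → G → H → C = 14.

14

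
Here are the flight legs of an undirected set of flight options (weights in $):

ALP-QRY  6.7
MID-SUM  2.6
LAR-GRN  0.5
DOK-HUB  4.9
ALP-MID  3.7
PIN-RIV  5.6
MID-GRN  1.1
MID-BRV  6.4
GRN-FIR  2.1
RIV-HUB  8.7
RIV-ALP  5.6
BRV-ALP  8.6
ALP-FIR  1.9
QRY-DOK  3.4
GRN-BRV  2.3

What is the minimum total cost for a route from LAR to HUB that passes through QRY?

Shortest LAR→QRY: LAR–GRN–FIR–ALP–QRY = 11.2
Shortest QRY→HUB: QRY–DOK–HUB = 8.3
Total via QRY: 11.2 + 8.3 = $19.5.

$19.5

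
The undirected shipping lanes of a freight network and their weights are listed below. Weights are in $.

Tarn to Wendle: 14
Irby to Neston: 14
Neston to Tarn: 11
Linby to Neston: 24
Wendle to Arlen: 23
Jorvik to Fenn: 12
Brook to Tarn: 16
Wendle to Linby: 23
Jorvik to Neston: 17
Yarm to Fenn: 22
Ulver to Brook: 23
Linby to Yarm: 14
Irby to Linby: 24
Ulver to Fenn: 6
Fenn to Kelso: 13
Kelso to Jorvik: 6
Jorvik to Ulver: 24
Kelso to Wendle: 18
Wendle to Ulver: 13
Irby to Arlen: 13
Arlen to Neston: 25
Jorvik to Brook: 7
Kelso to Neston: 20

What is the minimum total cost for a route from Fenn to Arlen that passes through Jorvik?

$54

Shortest Fenn→Jorvik: Fenn–Jorvik = 12
Best Jorvik to Arlen: Jorvik–Neston–Arlen costing 42
Total via Jorvik: 12 + 42 = $54.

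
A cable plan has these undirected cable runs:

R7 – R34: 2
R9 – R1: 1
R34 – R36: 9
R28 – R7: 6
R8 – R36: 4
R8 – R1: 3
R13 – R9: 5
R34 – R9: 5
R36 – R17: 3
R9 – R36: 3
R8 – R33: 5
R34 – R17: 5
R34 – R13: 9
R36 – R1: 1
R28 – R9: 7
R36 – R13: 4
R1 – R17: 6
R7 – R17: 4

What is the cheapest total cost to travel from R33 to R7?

Candidate routes:
R33 → R8 → R36 → R17 → R7: 5+4+3+4 = 16
R33 → R8 → R36 → R1 → R9 → R34 → R7: 5+4+1+1+5+2 = 18
R33 → R8 → R1 → R17 → R7: 5+3+6+4 = 18
The minimum is 16 via R33 → R8 → R36 → R17 → R7.

16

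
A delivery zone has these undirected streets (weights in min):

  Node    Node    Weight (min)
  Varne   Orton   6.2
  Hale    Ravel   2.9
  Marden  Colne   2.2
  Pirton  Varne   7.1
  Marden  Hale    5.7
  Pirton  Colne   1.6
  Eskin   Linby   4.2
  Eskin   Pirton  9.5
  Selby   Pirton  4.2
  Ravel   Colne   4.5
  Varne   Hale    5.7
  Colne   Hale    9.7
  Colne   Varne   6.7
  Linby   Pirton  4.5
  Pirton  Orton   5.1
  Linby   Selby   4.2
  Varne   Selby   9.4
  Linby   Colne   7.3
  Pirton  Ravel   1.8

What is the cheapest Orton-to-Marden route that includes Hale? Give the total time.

Best Orton to Hale: Orton–Pirton–Ravel–Hale costing 9.8
Shortest Hale→Marden: Hale–Marden = 5.7
Total via Hale: 9.8 + 5.7 = 15.5 min.

15.5 min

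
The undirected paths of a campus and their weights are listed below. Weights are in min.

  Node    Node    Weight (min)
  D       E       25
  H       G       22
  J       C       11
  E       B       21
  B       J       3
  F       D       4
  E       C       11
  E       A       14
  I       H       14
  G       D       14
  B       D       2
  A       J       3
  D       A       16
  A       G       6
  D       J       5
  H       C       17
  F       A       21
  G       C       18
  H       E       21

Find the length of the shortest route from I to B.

45 min

Running Dijkstra from I:
I: 0
H: 14  (via I)
C: 31  (via H)
E: 35  (via H)
G: 36  (via H)
A: 42  (via G)
J: 42  (via C)
B: 45  (via J)
Shortest route: I–H–C–J–B = 45 min.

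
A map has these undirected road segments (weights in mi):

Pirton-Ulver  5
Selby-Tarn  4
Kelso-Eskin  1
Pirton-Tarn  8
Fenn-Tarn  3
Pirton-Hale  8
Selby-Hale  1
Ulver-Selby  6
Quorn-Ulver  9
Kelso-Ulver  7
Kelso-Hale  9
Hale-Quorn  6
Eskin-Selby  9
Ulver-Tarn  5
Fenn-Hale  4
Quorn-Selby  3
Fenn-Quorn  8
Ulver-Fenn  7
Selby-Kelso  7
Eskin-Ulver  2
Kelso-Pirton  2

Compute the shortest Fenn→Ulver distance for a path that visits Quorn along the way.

Shortest Fenn→Quorn: Fenn → Quorn = 8
Shortest Quorn→Ulver: Quorn → Ulver = 9
Total via Quorn: 8 + 9 = 17 mi.

17 mi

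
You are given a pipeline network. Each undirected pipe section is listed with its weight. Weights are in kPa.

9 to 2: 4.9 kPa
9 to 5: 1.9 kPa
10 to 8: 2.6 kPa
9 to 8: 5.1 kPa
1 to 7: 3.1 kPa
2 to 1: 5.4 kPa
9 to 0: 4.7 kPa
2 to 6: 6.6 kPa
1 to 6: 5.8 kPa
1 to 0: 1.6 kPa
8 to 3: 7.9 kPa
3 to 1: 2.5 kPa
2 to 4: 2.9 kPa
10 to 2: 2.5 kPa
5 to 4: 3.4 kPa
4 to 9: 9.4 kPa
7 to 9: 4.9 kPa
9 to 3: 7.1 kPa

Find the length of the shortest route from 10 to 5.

8.8 kPa

Compare a few routes:
10 - 2 - 4 - 5: 2.5+2.9+3.4 = 8.8
10 - 2 - 9 - 5: 2.5+4.9+1.9 = 9.3
The minimum is 8.8 kPa via 10 - 2 - 4 - 5.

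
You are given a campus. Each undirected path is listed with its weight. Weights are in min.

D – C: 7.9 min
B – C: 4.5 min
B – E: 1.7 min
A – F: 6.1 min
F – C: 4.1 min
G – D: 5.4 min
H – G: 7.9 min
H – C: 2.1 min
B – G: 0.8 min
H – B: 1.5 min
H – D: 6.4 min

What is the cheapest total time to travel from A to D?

18.1 min

Candidate routes:
A → F → C → B → G → D: 6.1+4.1+4.5+0.8+5.4 = 20.9
A → F → C → H → D: 6.1+4.1+2.1+6.4 = 18.7
A → F → C → H → B → G → D: 6.1+4.1+2.1+1.5+0.8+5.4 = 20
A → F → C → D: 6.1+4.1+7.9 = 18.1
The minimum is 18.1 min via A → F → C → D.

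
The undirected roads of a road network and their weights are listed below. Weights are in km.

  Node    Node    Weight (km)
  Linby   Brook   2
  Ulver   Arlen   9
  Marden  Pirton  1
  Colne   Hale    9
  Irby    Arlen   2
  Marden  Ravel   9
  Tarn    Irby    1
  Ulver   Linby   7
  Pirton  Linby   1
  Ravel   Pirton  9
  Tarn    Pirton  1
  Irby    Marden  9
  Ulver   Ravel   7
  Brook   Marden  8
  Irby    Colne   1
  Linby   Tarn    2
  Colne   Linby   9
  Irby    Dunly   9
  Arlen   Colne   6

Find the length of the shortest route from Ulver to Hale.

Settle nodes by increasing distance from Ulver:
Ulver: 0
Linby: 7  (via Ulver)
Ravel: 7  (via Ulver)
Pirton: 8  (via Linby)
Arlen: 9  (via Ulver)
Brook: 9  (via Linby)
Marden: 9  (via Pirton)
Tarn: 9  (via Linby)
Irby: 10  (via Tarn)
Colne: 11  (via Irby)
Dunly: 19  (via Irby)
Hale: 20  (via Colne)
Shortest route: Ulver → Linby → Tarn → Irby → Colne → Hale = 20 km.

20 km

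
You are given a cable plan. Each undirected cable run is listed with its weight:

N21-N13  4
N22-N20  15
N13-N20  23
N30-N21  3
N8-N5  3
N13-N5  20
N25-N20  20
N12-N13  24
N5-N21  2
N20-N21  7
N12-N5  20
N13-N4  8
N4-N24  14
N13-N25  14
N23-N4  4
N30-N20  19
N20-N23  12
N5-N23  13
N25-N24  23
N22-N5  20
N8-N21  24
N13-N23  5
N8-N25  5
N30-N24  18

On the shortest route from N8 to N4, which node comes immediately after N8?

N5

Compare a few routes:
N8–N5–N21–N13–N4: 3+2+4+8 = 17
N8–N5–N21–N13–N23–N4: 3+2+4+5+4 = 18
Cheapest is N8–N5–N21–N13–N4 at 17.
So from N8 the first move is to N5.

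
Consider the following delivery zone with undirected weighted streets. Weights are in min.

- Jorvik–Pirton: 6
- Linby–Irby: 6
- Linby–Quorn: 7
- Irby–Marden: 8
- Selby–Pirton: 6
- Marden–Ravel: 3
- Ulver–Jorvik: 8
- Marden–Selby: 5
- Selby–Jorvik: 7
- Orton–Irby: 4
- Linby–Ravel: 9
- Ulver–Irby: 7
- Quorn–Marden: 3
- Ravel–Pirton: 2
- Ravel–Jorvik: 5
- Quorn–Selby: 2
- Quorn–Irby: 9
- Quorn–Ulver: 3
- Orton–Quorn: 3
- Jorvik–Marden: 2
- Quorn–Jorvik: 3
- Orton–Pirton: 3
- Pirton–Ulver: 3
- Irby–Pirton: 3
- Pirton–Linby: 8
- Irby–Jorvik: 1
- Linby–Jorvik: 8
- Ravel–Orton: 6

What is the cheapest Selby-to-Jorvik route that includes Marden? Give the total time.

Shortest Selby→Marden: Selby → Marden = 5
Shortest Marden→Jorvik: Marden → Jorvik = 2
Total via Marden: 5 + 2 = 7 min.

7 min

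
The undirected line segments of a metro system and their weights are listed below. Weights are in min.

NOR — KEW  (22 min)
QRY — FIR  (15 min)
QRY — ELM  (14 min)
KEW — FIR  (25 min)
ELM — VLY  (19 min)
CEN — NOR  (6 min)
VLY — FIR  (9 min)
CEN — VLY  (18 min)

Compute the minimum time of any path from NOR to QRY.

48 min

Enumerating some paths:
NOR - CEN - VLY - ELM - QRY: 6+18+19+14 = 57
NOR - CEN - VLY - FIR - QRY: 6+18+9+15 = 48
Cheapest is NOR - CEN - VLY - FIR - QRY at 48 min.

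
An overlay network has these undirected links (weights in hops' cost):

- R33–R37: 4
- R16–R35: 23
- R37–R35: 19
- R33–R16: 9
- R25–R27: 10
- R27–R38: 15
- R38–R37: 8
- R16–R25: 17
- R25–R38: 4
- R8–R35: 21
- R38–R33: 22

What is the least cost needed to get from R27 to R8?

Compare a few routes:
R27 - R25 - R16 - R35 - R8: 10+17+23+21 = 71
R27 - R25 - R38 - R37 - R35 - R8: 10+4+8+19+21 = 62
R27 - R38 - R37 - R35 - R8: 15+8+19+21 = 63
R27 - R25 - R38 - R37 - R33 - R16 - R35 - R8: 10+4+8+4+9+23+21 = 79
Cheapest is R27 - R25 - R38 - R37 - R35 - R8 at 62 hops' cost.

62 hops' cost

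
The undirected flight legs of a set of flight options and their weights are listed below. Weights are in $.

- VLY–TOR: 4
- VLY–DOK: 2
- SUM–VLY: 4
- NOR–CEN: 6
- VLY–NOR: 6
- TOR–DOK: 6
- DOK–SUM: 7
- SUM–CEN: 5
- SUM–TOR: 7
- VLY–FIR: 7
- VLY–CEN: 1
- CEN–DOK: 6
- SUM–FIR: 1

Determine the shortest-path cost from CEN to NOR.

$6

Enumerating some paths:
CEN - VLY - NOR: 1+6 = 7
CEN - NOR: 6 = 6
CEN - DOK - VLY - NOR: 6+2+6 = 14
CEN - SUM - VLY - NOR: 5+4+6 = 15
The minimum is $6 via CEN - NOR.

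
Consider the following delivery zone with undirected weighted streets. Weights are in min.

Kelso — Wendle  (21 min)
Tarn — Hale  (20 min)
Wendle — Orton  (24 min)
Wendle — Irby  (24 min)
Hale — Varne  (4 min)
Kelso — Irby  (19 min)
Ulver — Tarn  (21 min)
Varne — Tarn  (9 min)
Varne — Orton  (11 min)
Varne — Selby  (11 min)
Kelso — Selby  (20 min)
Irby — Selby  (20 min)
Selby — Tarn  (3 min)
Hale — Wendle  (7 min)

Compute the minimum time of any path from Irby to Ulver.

Compare a few routes:
Irby–Kelso–Selby–Tarn–Ulver: 19+20+3+21 = 63
Irby–Selby–Varne–Tarn–Ulver: 20+11+9+21 = 61
Irby–Wendle–Hale–Varne–Tarn–Ulver: 24+7+4+9+21 = 65
Irby–Selby–Tarn–Ulver: 20+3+21 = 44
Cheapest is Irby–Selby–Tarn–Ulver at 44 min.

44 min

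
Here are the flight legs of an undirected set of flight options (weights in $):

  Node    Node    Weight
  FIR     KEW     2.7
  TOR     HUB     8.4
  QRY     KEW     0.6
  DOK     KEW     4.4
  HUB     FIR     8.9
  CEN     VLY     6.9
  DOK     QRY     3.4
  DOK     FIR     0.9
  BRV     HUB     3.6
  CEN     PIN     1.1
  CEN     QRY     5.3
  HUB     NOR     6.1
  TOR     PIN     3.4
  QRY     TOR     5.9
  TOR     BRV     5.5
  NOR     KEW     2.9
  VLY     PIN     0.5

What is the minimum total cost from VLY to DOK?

$10.3

Running Dijkstra from VLY:
VLY: 0
PIN: 0.5  (via VLY)
CEN: 1.6  (via PIN)
TOR: 3.9  (via PIN)
QRY: 6.9  (via CEN)
KEW: 7.5  (via QRY)
BRV: 9.4  (via TOR)
FIR: 10.2  (via KEW)
DOK: 10.3  (via QRY)
Shortest route: VLY → PIN → CEN → QRY → DOK = $10.3.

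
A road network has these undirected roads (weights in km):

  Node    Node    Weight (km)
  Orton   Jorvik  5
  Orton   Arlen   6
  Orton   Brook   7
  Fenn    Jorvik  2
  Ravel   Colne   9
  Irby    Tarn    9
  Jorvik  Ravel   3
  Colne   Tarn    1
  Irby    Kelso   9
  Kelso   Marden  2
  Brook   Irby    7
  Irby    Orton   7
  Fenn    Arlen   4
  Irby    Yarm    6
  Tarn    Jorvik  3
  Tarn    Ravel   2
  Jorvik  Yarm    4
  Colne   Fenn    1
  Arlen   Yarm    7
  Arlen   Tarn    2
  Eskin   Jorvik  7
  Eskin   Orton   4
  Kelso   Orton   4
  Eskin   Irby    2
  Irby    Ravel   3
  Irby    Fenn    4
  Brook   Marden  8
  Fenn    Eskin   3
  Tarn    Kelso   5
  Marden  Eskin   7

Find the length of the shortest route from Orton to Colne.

8 km

Candidate routes:
Orton → Eskin → Fenn → Colne: 4+3+1 = 8
Orton → Jorvik → Tarn → Colne: 5+3+1 = 9
Orton → Arlen → Tarn → Colne: 6+2+1 = 9
Orton → Kelso → Tarn → Colne: 4+5+1 = 10
Cheapest is Orton → Eskin → Fenn → Colne at 8 km.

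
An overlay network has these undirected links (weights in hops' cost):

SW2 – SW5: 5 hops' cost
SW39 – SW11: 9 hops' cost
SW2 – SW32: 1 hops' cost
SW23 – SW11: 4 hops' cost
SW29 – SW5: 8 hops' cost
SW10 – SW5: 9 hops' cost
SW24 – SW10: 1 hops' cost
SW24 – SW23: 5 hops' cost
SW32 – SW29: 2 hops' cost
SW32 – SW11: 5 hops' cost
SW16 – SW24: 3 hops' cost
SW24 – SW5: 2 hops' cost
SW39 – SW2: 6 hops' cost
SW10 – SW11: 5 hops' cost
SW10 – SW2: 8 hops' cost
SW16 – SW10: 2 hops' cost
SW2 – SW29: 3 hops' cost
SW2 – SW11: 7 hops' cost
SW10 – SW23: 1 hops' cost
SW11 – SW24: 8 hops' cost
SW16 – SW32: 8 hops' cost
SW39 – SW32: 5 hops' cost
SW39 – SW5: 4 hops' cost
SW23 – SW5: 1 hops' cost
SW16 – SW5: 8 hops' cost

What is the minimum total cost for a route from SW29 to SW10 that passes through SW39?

13 hops' cost

Shortest SW29→SW39: SW29 → SW32 → SW39 = 7
Best SW39 to SW10: SW39 → SW5 → SW23 → SW10 costing 6
Total via SW39: 7 + 6 = 13 hops' cost.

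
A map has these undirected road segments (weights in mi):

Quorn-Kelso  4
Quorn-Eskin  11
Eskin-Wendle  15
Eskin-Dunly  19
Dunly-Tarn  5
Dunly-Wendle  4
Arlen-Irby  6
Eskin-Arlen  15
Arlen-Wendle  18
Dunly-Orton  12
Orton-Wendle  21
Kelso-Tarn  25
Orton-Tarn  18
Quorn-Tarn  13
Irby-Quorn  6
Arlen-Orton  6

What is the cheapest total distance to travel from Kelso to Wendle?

26 mi

Candidate routes:
Kelso–Quorn–Tarn–Dunly–Wendle: 4+13+5+4 = 26
Kelso–Quorn–Eskin–Wendle: 4+11+15 = 30
Cheapest is Kelso–Quorn–Tarn–Dunly–Wendle at 26 mi.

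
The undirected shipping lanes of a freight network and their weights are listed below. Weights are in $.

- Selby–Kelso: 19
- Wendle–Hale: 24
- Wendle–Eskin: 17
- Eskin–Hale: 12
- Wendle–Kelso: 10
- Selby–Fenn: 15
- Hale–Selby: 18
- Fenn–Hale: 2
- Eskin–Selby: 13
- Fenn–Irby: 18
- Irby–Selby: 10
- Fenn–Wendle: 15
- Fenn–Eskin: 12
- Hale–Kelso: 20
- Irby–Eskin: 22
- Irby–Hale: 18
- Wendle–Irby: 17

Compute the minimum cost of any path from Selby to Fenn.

Candidate routes:
Selby → Hale → Fenn: 18+2 = 20
Selby → Eskin → Fenn: 13+12 = 25
Selby → Fenn: 15 = 15
Cheapest is Selby → Fenn at $15.

$15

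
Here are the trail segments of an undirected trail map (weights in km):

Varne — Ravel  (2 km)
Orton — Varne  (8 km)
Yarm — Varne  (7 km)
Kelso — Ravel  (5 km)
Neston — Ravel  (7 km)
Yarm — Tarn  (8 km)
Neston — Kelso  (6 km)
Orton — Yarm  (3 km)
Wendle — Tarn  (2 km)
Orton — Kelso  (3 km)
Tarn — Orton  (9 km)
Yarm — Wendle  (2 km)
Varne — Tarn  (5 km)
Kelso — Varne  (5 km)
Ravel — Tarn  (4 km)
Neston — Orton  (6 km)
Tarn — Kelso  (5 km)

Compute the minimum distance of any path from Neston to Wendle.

Shortest distances from Neston:
Neston: 0
Orton: 6  (via Neston)
Kelso: 6  (via Neston)
Ravel: 7  (via Neston)
Varne: 9  (via Ravel)
Yarm: 9  (via Orton)
Tarn: 11  (via Kelso)
Wendle: 11  (via Yarm)
Shortest route: Neston → Orton → Yarm → Wendle = 11 km.

11 km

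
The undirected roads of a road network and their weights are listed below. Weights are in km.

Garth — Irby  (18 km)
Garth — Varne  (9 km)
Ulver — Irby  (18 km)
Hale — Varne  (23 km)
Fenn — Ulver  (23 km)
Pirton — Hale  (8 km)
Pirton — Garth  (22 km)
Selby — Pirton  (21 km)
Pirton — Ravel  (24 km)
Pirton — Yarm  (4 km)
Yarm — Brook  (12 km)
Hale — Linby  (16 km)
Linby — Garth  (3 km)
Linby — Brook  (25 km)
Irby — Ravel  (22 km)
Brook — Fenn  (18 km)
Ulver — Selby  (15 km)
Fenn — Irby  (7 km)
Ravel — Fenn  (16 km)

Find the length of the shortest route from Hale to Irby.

37 km

Enumerating some paths:
Hale → Linby → Garth → Irby: 16+3+18 = 37
Hale → Pirton → Yarm → Brook → Fenn → Irby: 8+4+12+18+7 = 49
Hale → Pirton → Garth → Irby: 8+22+18 = 48
Cheapest is Hale → Linby → Garth → Irby at 37 km.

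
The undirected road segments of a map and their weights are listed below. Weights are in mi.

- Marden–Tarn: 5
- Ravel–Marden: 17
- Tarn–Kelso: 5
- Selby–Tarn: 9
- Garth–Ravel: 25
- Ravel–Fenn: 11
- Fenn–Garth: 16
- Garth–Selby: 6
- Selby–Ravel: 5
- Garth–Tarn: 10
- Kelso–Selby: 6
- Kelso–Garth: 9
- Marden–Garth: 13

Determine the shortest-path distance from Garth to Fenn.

Shortest distances from Garth:
Garth: 0
Selby: 6  (via Garth)
Kelso: 9  (via Garth)
Tarn: 10  (via Garth)
Ravel: 11  (via Selby)
Marden: 13  (via Garth)
Fenn: 16  (via Garth)
Shortest route: Garth → Fenn = 16 mi.

16 mi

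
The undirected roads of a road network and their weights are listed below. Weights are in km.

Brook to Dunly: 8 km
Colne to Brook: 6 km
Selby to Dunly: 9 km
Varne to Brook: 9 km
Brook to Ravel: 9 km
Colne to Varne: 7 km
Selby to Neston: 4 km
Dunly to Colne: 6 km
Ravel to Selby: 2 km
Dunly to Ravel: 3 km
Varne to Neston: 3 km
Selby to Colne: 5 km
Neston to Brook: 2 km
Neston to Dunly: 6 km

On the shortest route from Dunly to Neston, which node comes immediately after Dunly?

Compare a few routes:
Dunly → Neston: 6 = 6
Dunly → Ravel → Selby → Neston: 3+2+4 = 9
Dunly → Brook → Neston: 8+2 = 10
Dunly → Selby → Neston: 9+4 = 13
Cheapest is Dunly → Neston at 6 km.
So from Dunly the first move is to Neston.

Neston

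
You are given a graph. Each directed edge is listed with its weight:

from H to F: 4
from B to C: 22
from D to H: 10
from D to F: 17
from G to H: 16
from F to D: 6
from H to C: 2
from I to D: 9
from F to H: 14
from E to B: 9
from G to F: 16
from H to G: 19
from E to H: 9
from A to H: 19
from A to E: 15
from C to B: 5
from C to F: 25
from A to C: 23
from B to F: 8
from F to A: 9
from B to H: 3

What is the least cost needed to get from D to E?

38

Enumerating some paths:
D - F - A - E: 17+9+15 = 41
D - H - F - A - E: 10+4+9+15 = 38
Cheapest is D - H - F - A - E at 38.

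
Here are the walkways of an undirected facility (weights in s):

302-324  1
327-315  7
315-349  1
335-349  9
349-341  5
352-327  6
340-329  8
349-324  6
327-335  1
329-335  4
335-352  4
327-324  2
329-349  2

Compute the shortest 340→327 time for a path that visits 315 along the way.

18 s

Best 340 to 315: 340 → 329 → 349 → 315 costing 11
Shortest 315→327: 315 → 327 = 7
Total via 315: 11 + 7 = 18 s.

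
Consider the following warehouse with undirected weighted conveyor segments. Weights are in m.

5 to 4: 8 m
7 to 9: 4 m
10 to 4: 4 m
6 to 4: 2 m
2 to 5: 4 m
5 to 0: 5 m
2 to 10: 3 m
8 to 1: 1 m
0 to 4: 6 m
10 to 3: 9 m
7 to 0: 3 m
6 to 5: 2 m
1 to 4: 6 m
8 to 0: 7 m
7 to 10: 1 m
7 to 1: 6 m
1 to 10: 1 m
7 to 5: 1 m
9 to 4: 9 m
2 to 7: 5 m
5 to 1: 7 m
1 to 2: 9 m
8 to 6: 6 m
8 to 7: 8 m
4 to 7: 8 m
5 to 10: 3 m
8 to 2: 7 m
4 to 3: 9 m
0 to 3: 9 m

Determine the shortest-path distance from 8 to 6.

Enumerating some paths:
8 - 1 - 10 - 4 - 6: 1+1+4+2 = 8
8 - 1 - 4 - 6: 1+6+2 = 9
8 - 6: 6 = 6
8 - 1 - 10 - 5 - 6: 1+1+3+2 = 7
The minimum is 6 m via 8 - 6.

6 m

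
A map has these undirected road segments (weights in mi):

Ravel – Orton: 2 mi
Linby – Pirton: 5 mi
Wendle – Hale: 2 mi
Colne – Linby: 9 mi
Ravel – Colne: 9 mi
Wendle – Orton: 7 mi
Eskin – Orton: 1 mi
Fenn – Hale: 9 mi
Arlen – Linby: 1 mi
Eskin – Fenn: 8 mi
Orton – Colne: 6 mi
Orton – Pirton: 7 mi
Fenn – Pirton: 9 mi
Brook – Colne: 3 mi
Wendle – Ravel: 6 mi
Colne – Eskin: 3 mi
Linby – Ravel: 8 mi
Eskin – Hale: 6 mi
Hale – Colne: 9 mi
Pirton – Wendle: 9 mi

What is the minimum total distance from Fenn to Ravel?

11 mi

Running Dijkstra from Fenn:
Fenn: 0
Eskin: 8  (via Fenn)
Orton: 9  (via Eskin)
Hale: 9  (via Fenn)
Pirton: 9  (via Fenn)
Wendle: 11  (via Hale)
Ravel: 11  (via Orton)
Shortest route: Fenn–Eskin–Orton–Ravel = 11 mi.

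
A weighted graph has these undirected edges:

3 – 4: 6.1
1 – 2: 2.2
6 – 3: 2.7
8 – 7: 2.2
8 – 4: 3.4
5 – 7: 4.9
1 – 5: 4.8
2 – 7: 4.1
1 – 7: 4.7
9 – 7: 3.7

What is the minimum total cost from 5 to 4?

10.5

Shortest distances from 5:
5: 0
1: 4.8  (via 5)
7: 4.9  (via 5)
2: 7  (via 1)
8: 7.1  (via 7)
9: 8.6  (via 7)
4: 10.5  (via 8)
Shortest route: 5 → 7 → 8 → 4 = 10.5.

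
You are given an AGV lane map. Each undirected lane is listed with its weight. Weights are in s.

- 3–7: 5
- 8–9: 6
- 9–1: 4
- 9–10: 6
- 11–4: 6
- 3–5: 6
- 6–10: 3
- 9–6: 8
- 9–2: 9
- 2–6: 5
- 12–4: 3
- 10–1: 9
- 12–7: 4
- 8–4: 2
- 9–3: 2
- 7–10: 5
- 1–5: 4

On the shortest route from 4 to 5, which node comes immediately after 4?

8

Compare a few routes:
4–12–7–3–5: 3+4+5+6 = 18
4–12–7–10–1–5: 3+4+5+9+4 = 25
4–8–9–3–5: 2+6+2+6 = 16
4–12–7–3–9–1–5: 3+4+5+2+4+4 = 22
The minimum is 16 s via 4–8–9–3–5.
So from 4 the first move is to 8.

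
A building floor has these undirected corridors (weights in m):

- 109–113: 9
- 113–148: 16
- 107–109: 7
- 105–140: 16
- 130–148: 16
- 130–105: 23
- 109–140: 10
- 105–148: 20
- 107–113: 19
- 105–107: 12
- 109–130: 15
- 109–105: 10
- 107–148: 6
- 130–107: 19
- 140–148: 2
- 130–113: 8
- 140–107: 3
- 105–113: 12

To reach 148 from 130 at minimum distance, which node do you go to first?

Enumerating some paths:
130 → 107 → 140 → 148: 19+3+2 = 24
130 → 113 → 148: 8+16 = 24
130 → 148: 16 = 16
130 → 107 → 148: 19+6 = 25
Cheapest is 130 → 148 at 16 m.
So from 130 the first move is to 148.

148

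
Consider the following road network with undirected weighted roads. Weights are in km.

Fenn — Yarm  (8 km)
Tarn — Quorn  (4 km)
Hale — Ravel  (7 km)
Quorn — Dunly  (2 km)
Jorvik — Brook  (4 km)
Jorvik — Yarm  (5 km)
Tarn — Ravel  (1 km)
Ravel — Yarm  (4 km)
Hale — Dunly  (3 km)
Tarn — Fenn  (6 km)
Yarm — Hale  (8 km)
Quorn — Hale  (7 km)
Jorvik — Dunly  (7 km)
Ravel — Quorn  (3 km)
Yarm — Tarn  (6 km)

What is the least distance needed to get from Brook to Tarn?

Running Dijkstra from Brook:
Brook: 0
Jorvik: 4  (via Brook)
Yarm: 9  (via Jorvik)
Dunly: 11  (via Jorvik)
Ravel: 13  (via Yarm)
Quorn: 13  (via Dunly)
Hale: 14  (via Dunly)
Tarn: 14  (via Ravel)
Shortest route: Brook–Jorvik–Yarm–Ravel–Tarn = 14 km.

14 km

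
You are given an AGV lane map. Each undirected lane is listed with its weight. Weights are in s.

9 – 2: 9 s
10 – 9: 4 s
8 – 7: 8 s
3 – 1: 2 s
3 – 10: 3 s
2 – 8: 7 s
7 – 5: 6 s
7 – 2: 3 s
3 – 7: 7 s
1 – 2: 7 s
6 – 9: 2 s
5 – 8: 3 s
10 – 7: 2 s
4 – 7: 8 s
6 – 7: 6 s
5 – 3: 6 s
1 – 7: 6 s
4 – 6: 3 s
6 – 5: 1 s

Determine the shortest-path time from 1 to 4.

Enumerating some paths:
1 → 3 → 5 → 6 → 4: 2+6+1+3 = 12
1 → 7 → 4: 6+8 = 14
1 → 7 → 6 → 4: 6+6+3 = 15
1 → 3 → 10 → 9 → 6 → 4: 2+3+4+2+3 = 14
Cheapest is 1 → 3 → 5 → 6 → 4 at 12 s.

12 s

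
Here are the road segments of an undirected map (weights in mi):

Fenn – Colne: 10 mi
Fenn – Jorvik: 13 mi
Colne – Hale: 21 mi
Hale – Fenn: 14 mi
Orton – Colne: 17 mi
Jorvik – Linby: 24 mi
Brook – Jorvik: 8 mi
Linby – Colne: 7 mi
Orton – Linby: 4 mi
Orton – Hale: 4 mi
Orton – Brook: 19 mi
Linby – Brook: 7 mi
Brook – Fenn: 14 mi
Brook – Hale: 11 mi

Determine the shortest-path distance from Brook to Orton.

11 mi

Running Dijkstra from Brook:
Brook: 0
Linby: 7  (via Brook)
Jorvik: 8  (via Brook)
Orton: 11  (via Linby)
Shortest route: Brook–Linby–Orton = 11 mi.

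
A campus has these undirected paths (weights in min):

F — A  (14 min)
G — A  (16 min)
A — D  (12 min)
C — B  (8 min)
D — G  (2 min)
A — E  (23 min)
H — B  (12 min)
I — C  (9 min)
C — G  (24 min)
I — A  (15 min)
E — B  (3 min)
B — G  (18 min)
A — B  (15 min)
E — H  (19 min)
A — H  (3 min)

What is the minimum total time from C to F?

Shortest distances from C:
C: 0
B: 8  (via C)
I: 9  (via C)
E: 11  (via B)
H: 20  (via B)
A: 23  (via B)
G: 24  (via C)
D: 26  (via G)
F: 37  (via A)
Shortest route: C → B → A → F = 37 min.

37 min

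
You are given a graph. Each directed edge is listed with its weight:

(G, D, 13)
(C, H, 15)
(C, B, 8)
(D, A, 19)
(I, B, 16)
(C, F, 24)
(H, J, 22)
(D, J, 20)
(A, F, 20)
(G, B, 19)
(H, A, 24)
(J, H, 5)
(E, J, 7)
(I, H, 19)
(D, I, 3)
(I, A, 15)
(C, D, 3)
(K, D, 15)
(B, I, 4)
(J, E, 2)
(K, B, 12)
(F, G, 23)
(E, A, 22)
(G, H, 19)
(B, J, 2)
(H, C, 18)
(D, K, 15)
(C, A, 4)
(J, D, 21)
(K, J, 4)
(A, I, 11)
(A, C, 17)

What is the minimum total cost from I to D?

35

Candidate routes:
I - A - C - D: 15+17+3 = 35
I - B - J - D: 16+2+21 = 39
I - H - C - D: 19+18+3 = 40
Cheapest is I - A - C - D at 35.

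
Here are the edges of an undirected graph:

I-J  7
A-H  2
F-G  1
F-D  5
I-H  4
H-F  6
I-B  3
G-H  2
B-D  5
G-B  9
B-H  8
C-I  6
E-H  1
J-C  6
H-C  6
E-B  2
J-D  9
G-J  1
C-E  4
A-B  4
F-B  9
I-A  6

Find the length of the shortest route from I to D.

Settle nodes by increasing distance from I:
I: 0
B: 3  (via I)
H: 4  (via I)
E: 5  (via B)
A: 6  (via I)
C: 6  (via I)
G: 6  (via H)
F: 7  (via G)
J: 7  (via I)
D: 8  (via B)
Shortest route: I → B → D = 8.

8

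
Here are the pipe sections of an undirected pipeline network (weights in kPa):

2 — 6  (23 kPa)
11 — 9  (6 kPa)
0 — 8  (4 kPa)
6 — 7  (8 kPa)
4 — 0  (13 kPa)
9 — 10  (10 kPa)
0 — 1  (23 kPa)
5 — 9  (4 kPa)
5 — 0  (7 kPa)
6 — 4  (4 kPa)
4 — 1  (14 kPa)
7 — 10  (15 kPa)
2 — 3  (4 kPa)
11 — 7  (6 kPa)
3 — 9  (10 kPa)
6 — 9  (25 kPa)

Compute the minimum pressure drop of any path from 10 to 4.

Enumerating some paths:
10–9–11–7–6–4: 10+6+6+8+4 = 34
10–7–6–4: 15+8+4 = 27
10–9–5–0–4: 10+4+7+13 = 34
The minimum is 27 kPa via 10–7–6–4.

27 kPa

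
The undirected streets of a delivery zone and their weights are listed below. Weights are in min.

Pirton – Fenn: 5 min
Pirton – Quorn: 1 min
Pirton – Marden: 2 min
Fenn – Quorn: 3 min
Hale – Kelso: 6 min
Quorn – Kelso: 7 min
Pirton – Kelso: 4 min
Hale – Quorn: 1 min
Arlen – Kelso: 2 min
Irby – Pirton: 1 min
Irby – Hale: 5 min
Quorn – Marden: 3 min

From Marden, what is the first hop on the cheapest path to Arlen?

Pirton

Candidate routes:
Marden → Quorn → Pirton → Kelso → Arlen: 3+1+4+2 = 10
Marden → Pirton → Kelso → Arlen: 2+4+2 = 8
Marden → Pirton → Quorn → Hale → Kelso → Arlen: 2+1+1+6+2 = 12
Cheapest is Marden → Pirton → Kelso → Arlen at 8 min.
So from Marden the first move is to Pirton.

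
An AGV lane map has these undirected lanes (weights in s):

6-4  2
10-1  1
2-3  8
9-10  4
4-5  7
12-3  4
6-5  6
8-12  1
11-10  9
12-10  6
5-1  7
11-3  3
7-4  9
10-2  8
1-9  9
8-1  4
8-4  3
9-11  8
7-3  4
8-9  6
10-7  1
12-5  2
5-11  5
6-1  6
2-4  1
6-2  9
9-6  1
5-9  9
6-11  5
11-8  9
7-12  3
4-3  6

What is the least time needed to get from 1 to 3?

Enumerating some paths:
1 - 10 - 7 - 3: 1+1+4 = 6
1 - 8 - 12 - 3: 4+1+4 = 9
1 - 10 - 7 - 12 - 3: 1+1+3+4 = 9
The minimum is 6 s via 1 - 10 - 7 - 3.

6 s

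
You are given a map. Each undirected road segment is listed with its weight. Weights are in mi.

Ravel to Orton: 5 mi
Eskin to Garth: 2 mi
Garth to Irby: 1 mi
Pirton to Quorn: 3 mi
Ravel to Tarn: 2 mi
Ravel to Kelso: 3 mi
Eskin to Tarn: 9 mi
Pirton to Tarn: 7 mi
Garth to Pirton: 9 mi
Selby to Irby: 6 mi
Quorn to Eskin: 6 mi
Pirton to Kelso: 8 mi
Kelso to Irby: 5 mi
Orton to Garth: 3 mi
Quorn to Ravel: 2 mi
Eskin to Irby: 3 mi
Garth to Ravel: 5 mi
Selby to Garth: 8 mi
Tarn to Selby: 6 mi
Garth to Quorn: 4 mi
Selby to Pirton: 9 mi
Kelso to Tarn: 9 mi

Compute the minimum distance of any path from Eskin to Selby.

9 mi

Enumerating some paths:
Eskin → Garth → Selby: 2+8 = 10
Eskin → Irby → Garth → Selby: 3+1+8 = 12
Eskin → Irby → Selby: 3+6 = 9
Cheapest is Eskin → Irby → Selby at 9 mi.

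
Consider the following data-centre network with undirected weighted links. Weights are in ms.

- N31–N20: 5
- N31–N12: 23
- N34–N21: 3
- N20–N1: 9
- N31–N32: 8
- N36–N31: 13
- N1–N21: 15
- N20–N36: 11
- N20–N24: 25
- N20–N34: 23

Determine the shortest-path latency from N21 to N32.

Shortest distances from N21:
N21: 0
N34: 3  (via N21)
N1: 15  (via N21)
N20: 24  (via N1)
N31: 29  (via N20)
N36: 35  (via N20)
N32: 37  (via N31)
Shortest route: N21–N1–N20–N31–N32 = 37 ms.

37 ms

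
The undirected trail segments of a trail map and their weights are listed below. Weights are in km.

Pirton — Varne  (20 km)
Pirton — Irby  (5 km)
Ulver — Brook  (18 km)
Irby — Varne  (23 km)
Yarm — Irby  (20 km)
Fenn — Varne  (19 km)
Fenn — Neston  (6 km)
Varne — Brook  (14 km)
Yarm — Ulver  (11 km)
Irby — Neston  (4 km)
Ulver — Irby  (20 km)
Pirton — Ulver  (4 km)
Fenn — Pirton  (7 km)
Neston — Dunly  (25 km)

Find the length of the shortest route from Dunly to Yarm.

49 km

Shortest distances from Dunly:
Dunly: 0
Neston: 25  (via Dunly)
Irby: 29  (via Neston)
Fenn: 31  (via Neston)
Pirton: 34  (via Irby)
Ulver: 38  (via Pirton)
Yarm: 49  (via Irby)
Shortest route: Dunly–Neston–Irby–Yarm = 49 km.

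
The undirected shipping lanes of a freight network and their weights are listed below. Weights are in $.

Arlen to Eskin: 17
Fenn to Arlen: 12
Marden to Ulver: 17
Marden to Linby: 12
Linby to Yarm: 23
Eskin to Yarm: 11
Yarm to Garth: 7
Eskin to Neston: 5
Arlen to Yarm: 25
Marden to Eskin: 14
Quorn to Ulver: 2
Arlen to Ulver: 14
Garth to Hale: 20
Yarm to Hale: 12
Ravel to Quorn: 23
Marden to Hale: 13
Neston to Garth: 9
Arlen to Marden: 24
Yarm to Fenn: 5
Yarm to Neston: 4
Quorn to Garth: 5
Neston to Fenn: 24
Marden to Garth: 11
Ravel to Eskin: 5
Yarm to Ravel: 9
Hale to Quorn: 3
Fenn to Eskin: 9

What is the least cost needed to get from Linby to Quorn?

$28

Candidate routes:
Linby–Marden–Ulver–Quorn: 12+17+2 = 31
Linby–Marden–Garth–Quorn: 12+11+5 = 28
Linby–Yarm–Hale–Quorn: 23+12+3 = 38
Linby–Yarm–Garth–Quorn: 23+7+5 = 35
The minimum is $28 via Linby–Marden–Garth–Quorn.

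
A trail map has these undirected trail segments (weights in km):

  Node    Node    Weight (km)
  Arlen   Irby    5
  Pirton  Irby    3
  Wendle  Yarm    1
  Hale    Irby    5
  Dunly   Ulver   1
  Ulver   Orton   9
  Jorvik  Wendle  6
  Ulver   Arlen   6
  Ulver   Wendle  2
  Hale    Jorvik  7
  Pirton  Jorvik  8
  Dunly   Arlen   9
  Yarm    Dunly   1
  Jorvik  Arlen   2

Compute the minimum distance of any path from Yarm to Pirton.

Shortest distances from Yarm:
Yarm: 0
Dunly: 1  (via Yarm)
Wendle: 1  (via Yarm)
Ulver: 2  (via Dunly)
Jorvik: 7  (via Wendle)
Arlen: 8  (via Ulver)
Orton: 11  (via Ulver)
Irby: 13  (via Arlen)
Hale: 14  (via Jorvik)
Pirton: 15  (via Jorvik)
Shortest route: Yarm → Wendle → Jorvik → Pirton = 15 km.

15 km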